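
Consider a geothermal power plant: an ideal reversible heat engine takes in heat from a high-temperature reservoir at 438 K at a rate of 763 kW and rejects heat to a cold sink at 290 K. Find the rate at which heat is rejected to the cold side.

Q̇_C ≈ 505.2 kW

For a reversible engine, η = 1 − T_C/T_H = 1 − 290.00/438.00 = 0.3379.
For a reversible cycle Q_C/Q_H = T_C/T_H, so Q_C = 763 × 290.00/438.00 = 505.2 kW.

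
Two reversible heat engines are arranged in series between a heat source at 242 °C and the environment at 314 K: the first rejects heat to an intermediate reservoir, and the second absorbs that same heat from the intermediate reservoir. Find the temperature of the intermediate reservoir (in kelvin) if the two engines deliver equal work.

T_H = 242 °C → 242 + 273.15 = 515.15 K.
For reversible stages Q_m = Q_H·(T_m/T_H). Setting W₁ = Q_H(1 − T_m/T_H) equal to W₂ = Q_m(1 − T_C/T_m) = Q_H·(T_m − T_C)/T_H gives T_H − T_m = T_m − T_C, so T_m = (T_H + T_C)/2 = (515.15 + 314.00)/2 = 414.6 K.

T_m ≈ 414.6 K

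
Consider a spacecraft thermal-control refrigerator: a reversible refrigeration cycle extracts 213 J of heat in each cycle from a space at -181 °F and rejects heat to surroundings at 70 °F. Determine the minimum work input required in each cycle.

W_in ≈ 192 J

T_H = 70 °F → (70 − 32) × 5/9 = 21.11 °C = 294.26 K.
T_C = -181 °F → (-181 − 32) × 5/9 = -118.33 °C = 154.82 K.
Carnot COP: COP_R = T_C/(T_H − T_C) = 154.82/139.44 = 1.1102.
W = Q_C/COP_R = 213/1.1102 = 192 J.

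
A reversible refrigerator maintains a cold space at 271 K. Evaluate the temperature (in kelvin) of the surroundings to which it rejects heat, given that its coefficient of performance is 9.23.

T_H ≈ 300 K

COP_R = T_C/(T_H − T_C) ⇒ T_H = T_C·(1 + 1/COP_R) = 271.00 × (1 + 1/9.23) = 300 K.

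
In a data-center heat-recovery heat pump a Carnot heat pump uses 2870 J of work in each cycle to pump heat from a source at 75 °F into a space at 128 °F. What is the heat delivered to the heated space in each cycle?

Q_H ≈ 31800 J

T_H = 128 °F → (128 − 32) × 5/9 = 53.33 °C = 326.48 K.
T_C = 75 °F → (75 − 32) × 5/9 = 23.89 °C = 297.04 K.
The Carnot heat-pump COP is COP_HP = T_H/(T_H − T_C) = 326.48/29.44 = 11.0881.
Q_H = COP_HP · W = 11.0881 × 2870 = 31800 J.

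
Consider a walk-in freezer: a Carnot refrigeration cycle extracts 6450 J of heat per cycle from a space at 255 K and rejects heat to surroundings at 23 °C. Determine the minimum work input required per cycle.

W_in ≈ 1040 J

T_H = 23 °C → 23 + 273.15 = 296.15 K.
Carnot COP: COP_R = T_C/(T_H − T_C) = 255.00/41.15 = 6.1968.
W = Q_C/COP_R = 6450/6.1968 = 1040 J.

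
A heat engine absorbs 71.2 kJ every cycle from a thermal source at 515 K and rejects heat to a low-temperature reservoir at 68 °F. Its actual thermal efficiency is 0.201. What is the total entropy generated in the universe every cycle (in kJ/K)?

ΔS_univ ≈ 0.0558 kJ/K

T_C = 68 °F → (68 − 32) × 5/9 = 20.00 °C = 293.15 K.
W = η·Q_H = 0.201 × 71.2 = 14.31 kJ, so Q_C = Q_H − W = 56.89 kJ.
Reservoir entropy changes: ΔS_H = −Q_H/T_H = −71.2/515.00 = -0.1383 kJ/K and ΔS_C = +Q_C/T_C = 56.89/293.15 = 0.1941 kJ/K.
ΔS_univ = −Q_H/T_H + Q_C/T_C = 0.0558 kJ/K (> 0, since η = 0.201 < η_Carnot = 0.431).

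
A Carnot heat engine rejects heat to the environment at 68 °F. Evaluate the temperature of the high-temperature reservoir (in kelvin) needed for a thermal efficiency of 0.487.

T_C = 68 °F → (68 − 32) × 5/9 = 20.00 °C = 293.15 K.
From η = 1 − T_C/T_H, solving for T_H gives T_H = T_C/(1 − η) = 293.15/(1 − 0.487) = 571 K.

T_H ≈ 571 K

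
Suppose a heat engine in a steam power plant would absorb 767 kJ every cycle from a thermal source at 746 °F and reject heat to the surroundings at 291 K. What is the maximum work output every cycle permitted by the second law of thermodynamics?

W_max ≈ 434 kJ

T_H = 746 °F → (746 − 32) × 5/9 = 396.67 °C = 669.82 K.
The upper bound on efficiency is η_max = 1 − T_C/T_H = 1 − 291.00/669.82 = 0.5656.
W_max = η_max · Q_H = 0.5656 × 767 = 434 kJ.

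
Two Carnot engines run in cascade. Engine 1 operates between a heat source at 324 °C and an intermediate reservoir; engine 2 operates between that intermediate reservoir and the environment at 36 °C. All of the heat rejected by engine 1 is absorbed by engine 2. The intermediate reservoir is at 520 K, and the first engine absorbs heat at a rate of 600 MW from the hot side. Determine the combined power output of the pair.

T_H = 324 °C → 324 + 273.15 = 597.15 K.
T_C = 36 °C → 36 + 273.15 = 309.15 K.
Two reversible stages in series are equivalent to a single Carnot engine between T_H and T_C, so η_total = 1 − T_C/T_H = 1 − 309.15/597.15 = 0.4823.
W_total = η_total · Q_H = 0.4823 × 600 = 289.4 MW.

Ẇ_total ≈ 289.4 MW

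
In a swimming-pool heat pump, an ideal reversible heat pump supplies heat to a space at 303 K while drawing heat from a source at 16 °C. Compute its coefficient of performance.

COP_HP ≈ 21.88

T_C = 16 °C → 16 + 273.15 = 289.15 K.
For a reversible heat pump, COP_HP = T_H/(T_H − T_C) = 303.00/(303.00 − 289.15) = 21.88.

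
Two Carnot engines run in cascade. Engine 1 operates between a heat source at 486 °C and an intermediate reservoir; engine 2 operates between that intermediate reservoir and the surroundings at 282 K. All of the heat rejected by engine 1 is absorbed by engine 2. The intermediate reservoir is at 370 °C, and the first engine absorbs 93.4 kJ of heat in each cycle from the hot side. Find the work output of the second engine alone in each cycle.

W₂ ≈ 44.4 kJ

T_H = 486 °C → 486 + 273.15 = 759.15 K.
T_m = 370 °C → 370 + 273.15 = 643.15 K.
Heat entering the second stage: Q_m = Q_H·(T_m/T_H) = 93.4 × 643.15/759.15 = 79.1 kJ.
Second-stage efficiency η₂ = 1 − T_C/T_m = 1 − 282.00/643.15 = 0.5615, so W₂ = η₂·Q_m = 44.4 kJ.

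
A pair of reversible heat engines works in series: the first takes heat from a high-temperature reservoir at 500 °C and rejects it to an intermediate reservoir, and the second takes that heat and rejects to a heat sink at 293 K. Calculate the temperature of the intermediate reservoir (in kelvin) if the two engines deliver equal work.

T_H = 500 °C → 500 + 273.15 = 773.15 K.
For reversible stages Q_m = Q_H·(T_m/T_H). Setting W₁ = Q_H(1 − T_m/T_H) equal to W₂ = Q_m(1 − T_C/T_m) = Q_H·(T_m − T_C)/T_H gives T_H − T_m = T_m − T_C, so T_m = (T_H + T_C)/2 = (773.15 + 293.00)/2 = 533.1 K.

T_m ≈ 533.1 K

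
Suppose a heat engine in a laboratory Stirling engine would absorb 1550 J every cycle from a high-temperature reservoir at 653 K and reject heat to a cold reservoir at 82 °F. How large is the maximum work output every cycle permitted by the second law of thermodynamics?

T_C = 82 °F → (82 − 32) × 5/9 = 27.78 °C = 300.93 K.
No engine can exceed the Carnot limit: η_max = 1 − T_C/T_H = 1 − 300.93/653.00 = 0.5392.
W_max = η_max · Q_H = 0.5392 × 1550 = 836 J.

W_max ≈ 836 J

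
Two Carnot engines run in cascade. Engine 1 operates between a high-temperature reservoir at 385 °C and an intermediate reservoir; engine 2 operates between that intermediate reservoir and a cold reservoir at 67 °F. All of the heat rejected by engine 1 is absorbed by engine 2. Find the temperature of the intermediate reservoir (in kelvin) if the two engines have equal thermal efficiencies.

T_m ≈ 438.8 K

T_H = 385 °C → 385 + 273.15 = 658.15 K.
T_C = 67 °F → (67 − 32) × 5/9 = 19.44 °C = 292.59 K.
Equal efficiencies require 1 − T_m/T_H = 1 − T_C/T_m, i.e. T_m/T_H = T_C/T_m, so T_m = √(T_H·T_C) = √(658.15 × 292.59) = 438.8 K.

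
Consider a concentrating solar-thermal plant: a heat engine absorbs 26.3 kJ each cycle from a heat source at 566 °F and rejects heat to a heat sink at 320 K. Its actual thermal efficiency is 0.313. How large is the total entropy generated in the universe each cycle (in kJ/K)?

ΔS_univ ≈ 0.0103 kJ/K

T_H = 566 °F → (566 − 32) × 5/9 = 296.67 °C = 569.82 K.
W = η·Q_H = 0.313 × 26.3 = 8.232 kJ, so Q_C = Q_H − W = 18.07 kJ.
The hot reservoir loses entropy Q_H/T_H = 26.3/569.82 = 0.04616 kJ/K; the cold reservoir gains Q_C/T_C = 18.07/320.00 = 0.05646 kJ/K.
ΔS_univ = −Q_H/T_H + Q_C/T_C = 0.0103 kJ/K (> 0, since η = 0.313 < η_Carnot = 0.438).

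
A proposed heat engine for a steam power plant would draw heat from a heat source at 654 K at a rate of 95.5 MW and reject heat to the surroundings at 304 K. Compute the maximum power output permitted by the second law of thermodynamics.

No engine can exceed the Carnot limit: η_max = 1 − T_C/T_H = 1 − 304.00/654.00 = 0.5352.
W_max = η_max · Q_H = 0.5352 × 95.5 = 51.1 MW.

Ẇ_max ≈ 51.1 MW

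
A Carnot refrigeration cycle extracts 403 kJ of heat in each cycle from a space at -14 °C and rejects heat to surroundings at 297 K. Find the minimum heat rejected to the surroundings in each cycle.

T_C = -14 °C → -14 + 273.15 = 259.15 K.
For a reversible cycle Q_H/Q_C = T_H/T_C, so Q_H = Q_C·T_H/T_C = 403 × 297.00/259.15 = 462 kJ.

Q_H ≈ 462 kJ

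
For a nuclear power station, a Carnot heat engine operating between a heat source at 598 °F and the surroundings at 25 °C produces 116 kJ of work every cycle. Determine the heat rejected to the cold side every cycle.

Q_C ≈ 119 kJ

T_H = 598 °F → (598 − 32) × 5/9 = 314.44 °C = 587.59 K.
T_C = 25 °C → 25 + 273.15 = 298.15 K.
The Carnot efficiency is η = 1 − T_C/T_H = 1 − 298.15/587.59 = 0.4926.
Since Q_C/Q_H = T_C/T_H and Q_H = W/η, Q_C = W·T_C/(T_H − T_C) = 116 × 298.15/289.44 = 119 kJ.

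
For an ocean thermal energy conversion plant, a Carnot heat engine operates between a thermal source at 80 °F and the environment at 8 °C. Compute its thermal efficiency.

T_H = 80 °F → (80 − 32) × 5/9 = 26.67 °C = 299.82 K.
T_C = 8 °C → 8 + 273.15 = 281.15 K.
Carnot efficiency: η = 1 − T_C/T_H = 1 − 281.15/299.82 = 0.06226.

η ≈ 0.06226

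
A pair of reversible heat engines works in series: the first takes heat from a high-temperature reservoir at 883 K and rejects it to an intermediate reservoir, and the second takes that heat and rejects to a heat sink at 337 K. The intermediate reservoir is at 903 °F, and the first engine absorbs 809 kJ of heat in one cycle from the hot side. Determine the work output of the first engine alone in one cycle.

W₁ ≈ 115 kJ

T_m = 903 °F → (903 − 32) × 5/9 = 483.89 °C = 757.04 K.
First-stage efficiency η₁ = 1 − T_m/T_H = 1 − 757.04/883.00 = 0.1427.
W₁ = η₁·Q_H = 0.1427 × 809 = 115 kJ.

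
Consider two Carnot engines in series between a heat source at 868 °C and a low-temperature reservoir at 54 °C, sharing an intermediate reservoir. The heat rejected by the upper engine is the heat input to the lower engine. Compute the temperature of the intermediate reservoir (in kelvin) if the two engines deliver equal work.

T_m ≈ 734 K

T_H = 868 °C → 868 + 273.15 = 1141.15 K.
T_C = 54 °C → 54 + 273.15 = 327.15 K.
For reversible stages Q_m = Q_H·(T_m/T_H). Setting W₁ = Q_H(1 − T_m/T_H) equal to W₂ = Q_m(1 − T_C/T_m) = Q_H·(T_m − T_C)/T_H gives T_H − T_m = T_m − T_C, so T_m = (T_H + T_C)/2 = (1141.15 + 327.15)/2 = 734 K.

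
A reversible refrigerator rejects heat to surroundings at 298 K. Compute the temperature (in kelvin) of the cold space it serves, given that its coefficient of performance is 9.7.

T_C ≈ 270.1 K

COP_R = T_C/(T_H − T_C) ⇒ T_C = T_H·COP_R/(1 + COP_R) = 298.00 × 9.7/(1 + 9.7) = 270.1 K.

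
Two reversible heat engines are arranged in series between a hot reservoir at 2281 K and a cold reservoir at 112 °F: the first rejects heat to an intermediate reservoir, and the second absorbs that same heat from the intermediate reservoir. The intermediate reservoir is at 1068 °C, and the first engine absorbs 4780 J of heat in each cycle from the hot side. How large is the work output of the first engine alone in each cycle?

T_C = 112 °F → (112 − 32) × 5/9 = 44.44 °C = 317.59 K.
T_m = 1068 °C → 1068 + 273.15 = 1341.15 K.
First-stage efficiency η₁ = 1 − T_m/T_H = 1 − 1341.15/2281.00 = 0.4120.
W₁ = η₁·Q_H = 0.4120 × 4780 = 1970 J.

W₁ ≈ 1970 J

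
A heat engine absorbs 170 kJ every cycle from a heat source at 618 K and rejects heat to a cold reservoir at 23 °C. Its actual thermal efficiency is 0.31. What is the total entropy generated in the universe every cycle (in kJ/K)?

ΔS_univ ≈ 0.121 kJ/K

T_C = 23 °C → 23 + 273.15 = 296.15 K.
W = η·Q_H = 0.31 × 170 = 52.70 kJ, so Q_C = Q_H − W = 117.3 kJ.
Reservoir entropy changes: ΔS_H = −Q_H/T_H = −170/618.00 = -0.2751 kJ/K and ΔS_C = +Q_C/T_C = 117.3/296.15 = 0.3961 kJ/K.
ΔS_univ = −Q_H/T_H + Q_C/T_C = 0.121 kJ/K (> 0, since η = 0.31 < η_Carnot = 0.521).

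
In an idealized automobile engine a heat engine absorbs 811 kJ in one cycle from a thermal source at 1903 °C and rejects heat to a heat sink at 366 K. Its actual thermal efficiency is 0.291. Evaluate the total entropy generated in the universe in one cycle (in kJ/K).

T_H = 1903 °C → 1903 + 273.15 = 2176.15 K.
W = η·Q_H = 0.291 × 811 = 236.0 kJ, so Q_C = Q_H − W = 575.0 kJ.
The hot reservoir loses entropy Q_H/T_H = 811/2176.15 = 0.3727 kJ/K; the cold reservoir gains Q_C/T_C = 575.0/366.00 = 1.571 kJ/K.
ΔS_univ = −Q_H/T_H + Q_C/T_C = 1.20 kJ/K (> 0, since η = 0.291 < η_Carnot = 0.832).

ΔS_univ ≈ 1.20 kJ/K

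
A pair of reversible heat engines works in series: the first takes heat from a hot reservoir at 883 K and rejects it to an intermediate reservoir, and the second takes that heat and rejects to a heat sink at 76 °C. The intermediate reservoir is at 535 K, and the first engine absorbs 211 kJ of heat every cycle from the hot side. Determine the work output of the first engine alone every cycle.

W₁ ≈ 83.2 kJ

T_C = 76 °C → 76 + 273.15 = 349.15 K.
First-stage efficiency η₁ = 1 − T_m/T_H = 1 − 535.00/883.00 = 0.3941.
W₁ = η₁·Q_H = 0.3941 × 211 = 83.2 kJ.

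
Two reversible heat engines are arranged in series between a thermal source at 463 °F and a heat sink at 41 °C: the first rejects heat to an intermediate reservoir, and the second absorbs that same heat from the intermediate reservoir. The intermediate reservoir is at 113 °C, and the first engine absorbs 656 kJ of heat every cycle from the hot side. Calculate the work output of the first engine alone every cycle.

W₁ ≈ 161.8 kJ

T_H = 463 °F → (463 − 32) × 5/9 = 239.44 °C = 512.59 K.
T_C = 41 °C → 41 + 273.15 = 314.15 K.
T_m = 113 °C → 113 + 273.15 = 386.15 K.
First-stage efficiency η₁ = 1 − T_m/T_H = 1 − 386.15/512.59 = 0.2467.
W₁ = η₁·Q_H = 0.2467 × 656 = 161.8 kJ.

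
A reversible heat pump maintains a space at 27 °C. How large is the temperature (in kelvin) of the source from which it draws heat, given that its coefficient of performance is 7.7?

T_C ≈ 261 K

T_H = 27 °C → 27 + 273.15 = 300.15 K.
COP_HP = T_H/(T_H − T_C) ⇒ T_C = T_H·(COP_HP − 1)/COP_HP = 300.15 × (7.7 − 1)/7.7 = 261 K.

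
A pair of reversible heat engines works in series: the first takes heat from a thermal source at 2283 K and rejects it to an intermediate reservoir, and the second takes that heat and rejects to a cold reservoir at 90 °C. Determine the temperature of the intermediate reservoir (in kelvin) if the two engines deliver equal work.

T_m ≈ 1323 K

T_C = 90 °C → 90 + 273.15 = 363.15 K.
For reversible stages Q_m = Q_H·(T_m/T_H). Setting W₁ = Q_H(1 − T_m/T_H) equal to W₂ = Q_m(1 − T_C/T_m) = Q_H·(T_m − T_C)/T_H gives T_H − T_m = T_m − T_C, so T_m = (T_H + T_C)/2 = (2283.00 + 363.15)/2 = 1323 K.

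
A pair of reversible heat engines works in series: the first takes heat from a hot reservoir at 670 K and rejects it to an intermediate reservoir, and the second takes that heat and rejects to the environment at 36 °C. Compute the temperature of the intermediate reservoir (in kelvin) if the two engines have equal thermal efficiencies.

T_C = 36 °C → 36 + 273.15 = 309.15 K.
Equal efficiencies require 1 − T_m/T_H = 1 − T_C/T_m, i.e. T_m/T_H = T_C/T_m, so T_m = √(T_H·T_C) = √(670.00 × 309.15) = 455 K.

T_m ≈ 455 K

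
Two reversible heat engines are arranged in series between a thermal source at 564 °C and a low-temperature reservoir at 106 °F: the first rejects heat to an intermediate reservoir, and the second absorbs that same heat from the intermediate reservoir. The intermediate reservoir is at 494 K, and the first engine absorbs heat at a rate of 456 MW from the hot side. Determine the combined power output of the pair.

T_H = 564 °C → 564 + 273.15 = 837.15 K.
T_C = 106 °F → (106 − 32) × 5/9 = 41.11 °C = 314.26 K.
Two reversible stages in series are equivalent to a single Carnot engine between T_H and T_C, so η_total = 1 − T_C/T_H = 1 − 314.26/837.15 = 0.6246.
W_total = η_total · Q_H = 0.6246 × 456 = 284.8 MW.

Ẇ_total ≈ 284.8 MW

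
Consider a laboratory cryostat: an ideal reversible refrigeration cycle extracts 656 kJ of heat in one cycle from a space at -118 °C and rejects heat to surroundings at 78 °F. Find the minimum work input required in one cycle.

W_in ≈ 607.0 kJ

T_H = 78 °F → (78 − 32) × 5/9 = 25.56 °C = 298.71 K.
T_C = -118 °C → -118 + 273.15 = 155.15 K.
COP_R = T_C/(T_H − T_C) = 155.15/143.56 = 1.0808.
W = Q_C/COP_R = 656/1.0808 = 607.0 kJ.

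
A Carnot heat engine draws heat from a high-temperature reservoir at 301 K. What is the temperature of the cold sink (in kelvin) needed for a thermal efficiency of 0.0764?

From η = 1 − T_C/T_H, T_C = T_H·(1 − η) = 301.00 × (1 − 0.0764) = 278 K.

T_C ≈ 278 K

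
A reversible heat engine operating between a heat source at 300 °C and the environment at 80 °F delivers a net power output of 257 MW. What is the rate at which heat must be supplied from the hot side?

T_H = 300 °C → 300 + 273.15 = 573.15 K.
T_C = 80 °F → (80 − 32) × 5/9 = 26.67 °C = 299.82 K.
For a reversible engine, η = 1 − T_C/T_H = 1 − 299.82/573.15 = 0.4769.
Q_H = W/η = 257/0.4769 = 539 MW.

Q̇_H ≈ 539 MW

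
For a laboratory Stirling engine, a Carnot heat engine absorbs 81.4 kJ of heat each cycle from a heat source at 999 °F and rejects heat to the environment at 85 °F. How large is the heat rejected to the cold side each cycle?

Q_C ≈ 30.4 kJ

T_H = 999 °F → (999 − 32) × 5/9 = 537.22 °C = 810.37 K.
T_C = 85 °F → (85 − 32) × 5/9 = 29.44 °C = 302.59 K.
Carnot efficiency: η = 1 − T_C/T_H = 1 − 302.59/810.37 = 0.6266.
For a reversible cycle Q_C/Q_H = T_C/T_H, so Q_C = 81.4 × 302.59/810.37 = 30.4 kJ.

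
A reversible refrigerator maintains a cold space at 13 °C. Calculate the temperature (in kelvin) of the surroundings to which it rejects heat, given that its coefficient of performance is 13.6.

T_H ≈ 307.2 K

T_C = 13 °C → 13 + 273.15 = 286.15 K.
COP_R = T_C/(T_H − T_C) ⇒ T_H = T_C·(1 + 1/COP_R) = 286.15 × (1 + 1/13.6) = 307.2 K.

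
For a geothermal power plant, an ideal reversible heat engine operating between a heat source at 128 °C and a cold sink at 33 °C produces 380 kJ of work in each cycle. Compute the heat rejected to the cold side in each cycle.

Q_C ≈ 1225 kJ

T_H = 128 °C → 128 + 273.15 = 401.15 K.
T_C = 33 °C → 33 + 273.15 = 306.15 K.
η_rev = 1 − T_C/T_H = 1 − 306.15/401.15 = 0.2368.
Since Q_C/Q_H = T_C/T_H and Q_H = W/η, Q_C = W·T_C/(T_H − T_C) = 380 × 306.15/95.00 = 1225 kJ.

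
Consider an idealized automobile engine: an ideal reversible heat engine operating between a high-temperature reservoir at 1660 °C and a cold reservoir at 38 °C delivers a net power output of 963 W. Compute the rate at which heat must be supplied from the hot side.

Q̇_H ≈ 1148 W

T_H = 1660 °C → 1660 + 273.15 = 1933.15 K.
T_C = 38 °C → 38 + 273.15 = 311.15 K.
For a reversible engine, η = 1 − T_C/T_H = 1 − 311.15/1933.15 = 0.8390.
Q_H = W/η = 963/0.8390 = 1148 W.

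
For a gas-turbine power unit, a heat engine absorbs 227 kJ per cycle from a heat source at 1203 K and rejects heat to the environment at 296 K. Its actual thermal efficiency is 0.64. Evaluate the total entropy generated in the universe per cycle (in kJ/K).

W = η·Q_H = 0.64 × 227 = 145.3 kJ, so Q_C = Q_H − W = 81.72 kJ.
Reservoir entropy changes: ΔS_H = −Q_H/T_H = −227/1203.00 = -0.1887 kJ/K and ΔS_C = +Q_C/T_C = 81.72/296.00 = 0.2761 kJ/K.
ΔS_univ = −Q_H/T_H + Q_C/T_C = 0.0874 kJ/K (> 0, since η = 0.64 < η_Carnot = 0.754).

ΔS_univ ≈ 0.0874 kJ/K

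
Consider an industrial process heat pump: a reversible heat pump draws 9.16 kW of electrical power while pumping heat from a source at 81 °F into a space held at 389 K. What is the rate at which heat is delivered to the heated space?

Q̇_H ≈ 40.2 kW

T_C = 81 °F → (81 − 32) × 5/9 = 27.22 °C = 300.37 K.
For a reversible heat pump, COP_HP = T_H/(T_H − T_C) = 389.00/88.63 = 4.3891.
Q_H = COP_HP · W = 4.3891 × 9.16 = 40.2 kW.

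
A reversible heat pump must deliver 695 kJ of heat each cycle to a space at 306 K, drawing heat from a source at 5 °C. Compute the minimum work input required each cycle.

W_in ≈ 63.25 kJ

T_C = 5 °C → 5 + 273.15 = 278.15 K.
COP_HP = T_H/(T_H − T_C) = 306.00/27.85 = 10.9874.
W = Q_H/COP_HP = 695/10.9874 = 63.25 kJ.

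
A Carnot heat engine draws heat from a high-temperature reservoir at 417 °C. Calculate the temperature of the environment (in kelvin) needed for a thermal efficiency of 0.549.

T_C ≈ 311 K

T_H = 417 °C → 417 + 273.15 = 690.15 K.
From η = 1 − T_C/T_H, T_C = T_H·(1 − η) = 690.15 × (1 − 0.549) = 311 K.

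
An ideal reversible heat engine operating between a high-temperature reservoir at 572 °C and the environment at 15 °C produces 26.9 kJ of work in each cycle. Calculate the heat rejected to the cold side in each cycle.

T_H = 572 °C → 572 + 273.15 = 845.15 K.
T_C = 15 °C → 15 + 273.15 = 288.15 K.
The Carnot efficiency is η = 1 − T_C/T_H = 1 − 288.15/845.15 = 0.6591.
Since Q_C/Q_H = T_C/T_H and Q_H = W/η, Q_C = W·T_C/(T_H − T_C) = 26.9 × 288.15/557.00 = 13.92 kJ.

Q_C ≈ 13.92 kJ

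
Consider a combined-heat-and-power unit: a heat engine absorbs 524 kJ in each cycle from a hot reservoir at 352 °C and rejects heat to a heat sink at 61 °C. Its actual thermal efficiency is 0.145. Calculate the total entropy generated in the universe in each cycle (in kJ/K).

ΔS_univ ≈ 0.503 kJ/K

T_H = 352 °C → 352 + 273.15 = 625.15 K.
T_C = 61 °C → 61 + 273.15 = 334.15 K.
W = η·Q_H = 0.145 × 524 = 75.98 kJ, so Q_C = Q_H − W = 448.0 kJ.
Entropy balance on the reservoirs: −Q_H/T_H = -0.8382 kJ/K, +Q_C/T_C = 1.341 kJ/K.
ΔS_univ = −Q_H/T_H + Q_C/T_C = 0.503 kJ/K (> 0, since η = 0.145 < η_Carnot = 0.465).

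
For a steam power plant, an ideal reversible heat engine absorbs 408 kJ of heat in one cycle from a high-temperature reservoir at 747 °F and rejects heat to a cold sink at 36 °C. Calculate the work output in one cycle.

W ≈ 220 kJ

T_H = 747 °F → (747 − 32) × 5/9 = 397.22 °C = 670.37 K.
T_C = 36 °C → 36 + 273.15 = 309.15 K.
η_rev = 1 − T_C/T_H = 1 − 309.15/670.37 = 0.5388.
W = η·Q_H = 0.5388 × 408 = 220 kJ.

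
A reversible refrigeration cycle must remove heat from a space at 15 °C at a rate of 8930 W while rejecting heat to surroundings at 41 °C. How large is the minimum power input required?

Ẇ_in ≈ 806 W

T_H = 41 °C → 41 + 273.15 = 314.15 K.
T_C = 15 °C → 15 + 273.15 = 288.15 K.
The reversible coefficient of performance is COP_R = T_C/(T_H − T_C) = 288.15/26.00 = 11.0827.
W = Q_C/COP_R = 8930/11.0827 = 806 W.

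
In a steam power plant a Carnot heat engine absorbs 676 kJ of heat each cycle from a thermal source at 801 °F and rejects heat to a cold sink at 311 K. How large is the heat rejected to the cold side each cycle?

T_H = 801 °F → (801 − 32) × 5/9 = 427.22 °C = 700.37 K.
The Carnot efficiency is η = 1 − T_C/T_H = 1 − 311.00/700.37 = 0.5560.
For a reversible cycle Q_C/Q_H = T_C/T_H, so Q_C = 676 × 311.00/700.37 = 300 kJ.

Q_C ≈ 300 kJ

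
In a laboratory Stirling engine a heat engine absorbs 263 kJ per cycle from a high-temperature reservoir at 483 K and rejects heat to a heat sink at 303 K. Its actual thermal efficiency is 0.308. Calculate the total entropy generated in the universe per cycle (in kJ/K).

ΔS_univ ≈ 0.0561 kJ/K

W = η·Q_H = 0.308 × 263 = 81.00 kJ, so Q_C = Q_H − W = 182.0 kJ.
Reservoir entropy changes: ΔS_H = −Q_H/T_H = −263/483.00 = -0.5445 kJ/K and ΔS_C = +Q_C/T_C = 182.0/303.00 = 0.6006 kJ/K.
ΔS_univ = −Q_H/T_H + Q_C/T_C = 0.0561 kJ/K (> 0, since η = 0.308 < η_Carnot = 0.373).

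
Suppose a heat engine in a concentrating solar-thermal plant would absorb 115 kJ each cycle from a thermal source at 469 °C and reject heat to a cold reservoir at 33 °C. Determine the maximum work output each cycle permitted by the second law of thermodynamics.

W_max ≈ 67.6 kJ

T_H = 469 °C → 469 + 273.15 = 742.15 K.
T_C = 33 °C → 33 + 273.15 = 306.15 K.
The upper bound on efficiency is η_max = 1 − T_C/T_H = 1 − 306.15/742.15 = 0.5875.
W_max = η_max · Q_H = 0.5875 × 115 = 67.6 kJ.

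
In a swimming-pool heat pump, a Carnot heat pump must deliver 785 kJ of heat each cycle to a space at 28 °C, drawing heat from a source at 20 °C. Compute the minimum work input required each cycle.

T_H = 28 °C → 28 + 273.15 = 301.15 K.
T_C = 20 °C → 20 + 273.15 = 293.15 K.
The Carnot heat-pump COP is COP_HP = T_H/(T_H − T_C) = 301.15/8.00 = 37.6437.
W = Q_H/COP_HP = 785/37.6437 = 20.85 kJ.

W_in ≈ 20.85 kJ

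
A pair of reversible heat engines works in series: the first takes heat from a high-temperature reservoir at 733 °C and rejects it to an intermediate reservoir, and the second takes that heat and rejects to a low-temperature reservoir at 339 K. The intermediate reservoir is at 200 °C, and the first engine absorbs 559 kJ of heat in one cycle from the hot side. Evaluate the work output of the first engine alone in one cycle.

T_H = 733 °C → 733 + 273.15 = 1006.15 K.
T_m = 200 °C → 200 + 273.15 = 473.15 K.
First-stage efficiency η₁ = 1 − T_m/T_H = 1 − 473.15/1006.15 = 0.5297.
W₁ = η₁·Q_H = 0.5297 × 559 = 296 kJ.

W₁ ≈ 296 kJ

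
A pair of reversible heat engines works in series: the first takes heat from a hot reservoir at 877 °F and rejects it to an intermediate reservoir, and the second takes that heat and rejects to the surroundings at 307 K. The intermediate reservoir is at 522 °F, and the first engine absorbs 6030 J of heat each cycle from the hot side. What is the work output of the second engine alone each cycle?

T_H = 877 °F → (877 − 32) × 5/9 = 469.44 °C = 742.59 K.
T_m = 522 °F → (522 − 32) × 5/9 = 272.22 °C = 545.37 K.
Heat entering the second stage: Q_m = Q_H·(T_m/T_H) = 6030 × 545.37/742.59 = 4429 J.
Second-stage efficiency η₂ = 1 − T_C/T_m = 1 − 307.00/545.37 = 0.4371, so W₂ = η₂·Q_m = 1936 J.

W₂ ≈ 1936 J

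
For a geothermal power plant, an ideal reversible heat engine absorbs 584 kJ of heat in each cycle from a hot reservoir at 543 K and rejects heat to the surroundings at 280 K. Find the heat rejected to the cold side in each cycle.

For a reversible engine, η = 1 − T_C/T_H = 1 − 280.00/543.00 = 0.4843.
For a reversible cycle Q_C/Q_H = T_C/T_H, so Q_C = 584 × 280.00/543.00 = 301 kJ.

Q_C ≈ 301 kJ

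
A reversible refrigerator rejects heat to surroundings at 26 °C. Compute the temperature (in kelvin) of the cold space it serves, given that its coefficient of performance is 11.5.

T_H = 26 °C → 26 + 273.15 = 299.15 K.
COP_R = T_C/(T_H − T_C) ⇒ T_C = T_H·COP_R/(1 + COP_R) = 299.15 × 11.5/(1 + 11.5) = 275.2 K.

T_C ≈ 275.2 K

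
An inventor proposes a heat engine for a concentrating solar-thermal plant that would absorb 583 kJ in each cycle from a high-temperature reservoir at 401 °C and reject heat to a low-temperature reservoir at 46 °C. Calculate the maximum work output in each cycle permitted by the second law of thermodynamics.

W_max ≈ 307 kJ

T_H = 401 °C → 401 + 273.15 = 674.15 K.
T_C = 46 °C → 46 + 273.15 = 319.15 K.
No engine can exceed the Carnot limit: η_max = 1 − T_C/T_H = 1 − 319.15/674.15 = 0.5266.
W_max = η_max · Q_H = 0.5266 × 583 = 307 kJ.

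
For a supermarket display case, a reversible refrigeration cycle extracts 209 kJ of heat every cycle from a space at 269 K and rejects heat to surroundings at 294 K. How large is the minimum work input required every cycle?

W_in ≈ 19.4 kJ

COP_R = T_C/(T_H − T_C) = 269.00/25.00 = 10.7600.
W = Q_C/COP_R = 209/10.7600 = 19.4 kJ.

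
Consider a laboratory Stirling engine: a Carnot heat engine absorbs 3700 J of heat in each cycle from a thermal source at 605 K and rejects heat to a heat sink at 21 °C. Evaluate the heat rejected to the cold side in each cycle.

Q_C ≈ 1800 J

T_C = 21 °C → 21 + 273.15 = 294.15 K.
The Carnot efficiency is η = 1 − T_C/T_H = 1 − 294.15/605.00 = 0.5138.
For a reversible cycle Q_C/Q_H = T_C/T_H, so Q_C = 3700 × 294.15/605.00 = 1800 J.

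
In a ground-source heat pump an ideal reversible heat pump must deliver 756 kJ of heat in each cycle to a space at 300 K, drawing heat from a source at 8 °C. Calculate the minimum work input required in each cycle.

W_in ≈ 47.5 kJ

T_C = 8 °C → 8 + 273.15 = 281.15 K.
Reversible heating COP: COP_HP = T_H/(T_H − T_C) = 300.00/18.85 = 15.9151.
W = Q_H/COP_HP = 756/15.9151 = 47.5 kJ.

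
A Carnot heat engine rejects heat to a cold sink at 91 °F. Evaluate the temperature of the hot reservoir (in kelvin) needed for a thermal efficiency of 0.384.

T_C = 91 °F → (91 − 32) × 5/9 = 32.78 °C = 305.93 K.
From η = 1 − T_C/T_H, solving for T_H gives T_H = T_C/(1 − η) = 305.93/(1 − 0.384) = 496.6 K.

T_H ≈ 496.6 K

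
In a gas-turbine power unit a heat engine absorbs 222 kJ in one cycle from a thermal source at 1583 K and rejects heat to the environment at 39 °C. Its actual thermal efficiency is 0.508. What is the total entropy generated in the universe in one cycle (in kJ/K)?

T_C = 39 °C → 39 + 273.15 = 312.15 K.
W = η·Q_H = 0.508 × 222 = 112.8 kJ, so Q_C = Q_H − W = 109.2 kJ.
Entropy balance on the reservoirs: −Q_H/T_H = -0.1402 kJ/K, +Q_C/T_C = 0.3499 kJ/K.
ΔS_univ = −Q_H/T_H + Q_C/T_C = 0.210 kJ/K (> 0, since η = 0.508 < η_Carnot = 0.803).

ΔS_univ ≈ 0.210 kJ/K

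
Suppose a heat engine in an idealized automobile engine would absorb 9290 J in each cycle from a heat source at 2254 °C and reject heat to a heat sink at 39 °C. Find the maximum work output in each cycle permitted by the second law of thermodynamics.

T_H = 2254 °C → 2254 + 273.15 = 2527.15 K.
T_C = 39 °C → 39 + 273.15 = 312.15 K.
No engine can exceed the Carnot limit: η_max = 1 − T_C/T_H = 1 − 312.15/2527.15 = 0.8765.
W_max = η_max · Q_H = 0.8765 × 9290 = 8140 J.

W_max ≈ 8140 J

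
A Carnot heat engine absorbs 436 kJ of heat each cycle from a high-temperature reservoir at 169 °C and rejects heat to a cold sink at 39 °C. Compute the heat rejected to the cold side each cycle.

Q_C ≈ 308 kJ

T_H = 169 °C → 169 + 273.15 = 442.15 K.
T_C = 39 °C → 39 + 273.15 = 312.15 K.
For a reversible engine, η = 1 − T_C/T_H = 1 − 312.15/442.15 = 0.2940.
For a reversible cycle Q_C/Q_H = T_C/T_H, so Q_C = 436 × 312.15/442.15 = 308 kJ.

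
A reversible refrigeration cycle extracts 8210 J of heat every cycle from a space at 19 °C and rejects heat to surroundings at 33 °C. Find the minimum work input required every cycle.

T_H = 33 °C → 33 + 273.15 = 306.15 K.
T_C = 19 °C → 19 + 273.15 = 292.15 K.
For a reversible refrigerator, COP_R = T_C/(T_H − T_C) = 292.15/14.00 = 20.8679.
W = Q_C/COP_R = 8210/20.8679 = 393.4 J.

W_in ≈ 393.4 J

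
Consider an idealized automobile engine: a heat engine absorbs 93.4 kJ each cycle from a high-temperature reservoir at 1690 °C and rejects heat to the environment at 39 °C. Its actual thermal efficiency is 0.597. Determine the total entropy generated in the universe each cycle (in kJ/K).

ΔS_univ ≈ 0.07301 kJ/K

T_H = 1690 °C → 1690 + 273.15 = 1963.15 K.
T_C = 39 °C → 39 + 273.15 = 312.15 K.
W = η·Q_H = 0.597 × 93.4 = 55.76 kJ, so Q_C = Q_H − W = 37.64 kJ.
Reservoir entropy changes: ΔS_H = −Q_H/T_H = −93.4/1963.15 = -0.04758 kJ/K and ΔS_C = +Q_C/T_C = 37.64/312.15 = 0.1206 kJ/K.
ΔS_univ = −Q_H/T_H + Q_C/T_C = 0.07301 kJ/K (> 0, since η = 0.597 < η_Carnot = 0.841).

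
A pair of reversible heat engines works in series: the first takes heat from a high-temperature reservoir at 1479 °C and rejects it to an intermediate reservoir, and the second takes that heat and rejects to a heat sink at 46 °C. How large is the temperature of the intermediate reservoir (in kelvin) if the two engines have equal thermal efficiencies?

T_H = 1479 °C → 1479 + 273.15 = 1752.15 K.
T_C = 46 °C → 46 + 273.15 = 319.15 K.
Equal efficiencies require 1 − T_m/T_H = 1 − T_C/T_m, i.e. T_m/T_H = T_C/T_m, so T_m = √(T_H·T_C) = √(1752.15 × 319.15) = 748 K.

T_m ≈ 748 K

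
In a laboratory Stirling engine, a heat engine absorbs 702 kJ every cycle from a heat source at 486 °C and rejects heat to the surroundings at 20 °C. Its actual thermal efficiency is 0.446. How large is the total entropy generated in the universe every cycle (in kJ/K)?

ΔS_univ ≈ 0.4019 kJ/K

T_H = 486 °C → 486 + 273.15 = 759.15 K.
T_C = 20 °C → 20 + 273.15 = 293.15 K.
W = η·Q_H = 0.446 × 702 = 313.1 kJ, so Q_C = Q_H − W = 388.9 kJ.
Reservoir entropy changes: ΔS_H = −Q_H/T_H = −702/759.15 = -0.9247 kJ/K and ΔS_C = +Q_C/T_C = 388.9/293.15 = 1.327 kJ/K.
ΔS_univ = −Q_H/T_H + Q_C/T_C = 0.4019 kJ/K (> 0, since η = 0.446 < η_Carnot = 0.614).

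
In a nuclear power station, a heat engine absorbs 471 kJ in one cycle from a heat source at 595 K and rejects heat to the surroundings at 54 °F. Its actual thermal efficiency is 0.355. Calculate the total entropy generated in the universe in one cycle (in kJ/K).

ΔS_univ ≈ 0.2730 kJ/K

T_C = 54 °F → (54 − 32) × 5/9 = 12.22 °C = 285.37 K.
W = η·Q_H = 0.355 × 471 = 167.2 kJ, so Q_C = Q_H − W = 303.8 kJ.
The hot reservoir loses entropy Q_H/T_H = 471/595.00 = 0.7916 kJ/K; the cold reservoir gains Q_C/T_C = 303.8/285.37 = 1.065 kJ/K.
ΔS_univ = −Q_H/T_H + Q_C/T_C = 0.2730 kJ/K (> 0, since η = 0.355 < η_Carnot = 0.520).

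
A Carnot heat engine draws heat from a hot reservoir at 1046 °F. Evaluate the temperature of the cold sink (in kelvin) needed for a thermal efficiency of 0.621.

T_C ≈ 317.0 K

T_H = 1046 °F → (1046 − 32) × 5/9 = 563.33 °C = 836.48 K.
From η = 1 − T_C/T_H, T_C = T_H·(1 − η) = 836.48 × (1 − 0.621) = 317.0 K.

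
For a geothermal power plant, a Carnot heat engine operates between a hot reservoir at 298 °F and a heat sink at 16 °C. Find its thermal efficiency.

T_H = 298 °F → (298 − 32) × 5/9 = 147.78 °C = 420.93 K.
T_C = 16 °C → 16 + 273.15 = 289.15 K.
For a reversible engine, η = 1 − T_C/T_H = 1 − 289.15/420.93 = 0.313.

η ≈ 0.313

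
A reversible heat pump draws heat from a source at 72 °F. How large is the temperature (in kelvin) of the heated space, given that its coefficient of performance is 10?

T_C = 72 °F → (72 − 32) × 5/9 = 22.22 °C = 295.37 K.
COP_HP = T_H/(T_H − T_C) ⇒ T_H = T_C·COP_HP/(COP_HP − 1) = 295.37 × 10/(10 − 1) = 328 K.

T_H ≈ 328 K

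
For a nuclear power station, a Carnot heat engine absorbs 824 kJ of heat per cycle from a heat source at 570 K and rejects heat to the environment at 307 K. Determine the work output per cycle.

W ≈ 380 kJ

η_rev = 1 − T_C/T_H = 1 − 307.00/570.00 = 0.4614.
W = η·Q_H = 0.4614 × 824 = 380 kJ.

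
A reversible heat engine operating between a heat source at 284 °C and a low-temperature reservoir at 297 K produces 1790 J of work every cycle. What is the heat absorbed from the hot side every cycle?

Q_H ≈ 3830 J

T_H = 284 °C → 284 + 273.15 = 557.15 K.
Since the cycle is reversible, η = 1 − T_C/T_H = 1 − 297.00/557.15 = 0.4669.
Q_H = W/η = 1790/0.4669 = 3830 J.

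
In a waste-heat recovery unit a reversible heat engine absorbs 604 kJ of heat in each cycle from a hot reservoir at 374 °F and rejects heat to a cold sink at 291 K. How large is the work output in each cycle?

W ≈ 225 kJ

T_H = 374 °F → (374 − 32) × 5/9 = 190.00 °C = 463.15 K.
For a reversible engine, η = 1 − T_C/T_H = 1 − 291.00/463.15 = 0.3717.
W = η·Q_H = 0.3717 × 604 = 225 kJ.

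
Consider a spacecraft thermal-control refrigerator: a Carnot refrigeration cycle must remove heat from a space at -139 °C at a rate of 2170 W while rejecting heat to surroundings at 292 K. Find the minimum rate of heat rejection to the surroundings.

T_C = -139 °C → -139 + 273.15 = 134.15 K.
For a reversible cycle Q_H/Q_C = T_H/T_C, so Q_H = Q_C·T_H/T_C = 2170 × 292.00/134.15 = 4720 W.

Q̇_H ≈ 4720 W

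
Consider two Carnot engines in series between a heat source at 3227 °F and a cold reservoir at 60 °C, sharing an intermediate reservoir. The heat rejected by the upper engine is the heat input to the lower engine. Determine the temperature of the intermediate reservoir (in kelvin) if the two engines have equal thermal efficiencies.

T_H = 3227 °F → (3227 − 32) × 5/9 = 1775.00 °C = 2048.15 K.
T_C = 60 °C → 60 + 273.15 = 333.15 K.
Equal efficiencies require 1 − T_m/T_H = 1 − T_C/T_m, i.e. T_m/T_H = T_C/T_m, so T_m = √(T_H·T_C) = √(2048.15 × 333.15) = 826 K.

T_m ≈ 826 K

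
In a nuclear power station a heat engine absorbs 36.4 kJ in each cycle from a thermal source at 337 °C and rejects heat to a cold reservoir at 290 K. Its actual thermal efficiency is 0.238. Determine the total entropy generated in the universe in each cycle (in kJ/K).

T_H = 337 °C → 337 + 273.15 = 610.15 K.
W = η·Q_H = 0.238 × 36.4 = 8.663 kJ, so Q_C = Q_H − W = 27.74 kJ.
Entropy balance on the reservoirs: −Q_H/T_H = -0.05966 kJ/K, +Q_C/T_C = 0.09564 kJ/K.
ΔS_univ = −Q_H/T_H + Q_C/T_C = 0.03599 kJ/K (> 0, since η = 0.238 < η_Carnot = 0.525).

ΔS_univ ≈ 0.03599 kJ/K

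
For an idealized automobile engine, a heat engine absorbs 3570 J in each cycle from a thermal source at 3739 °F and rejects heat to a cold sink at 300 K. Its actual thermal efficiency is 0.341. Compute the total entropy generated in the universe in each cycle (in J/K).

T_H = 3739 °F → (3739 − 32) × 5/9 = 2059.44 °C = 2332.59 K.
W = η·Q_H = 0.341 × 3570 = 1217 J, so Q_C = Q_H − W = 2353 J.
Reservoir entropy changes: ΔS_H = −Q_H/T_H = −3570/2332.59 = -1.530 J/K and ΔS_C = +Q_C/T_C = 2353/300.00 = 7.842 J/K.
ΔS_univ = −Q_H/T_H + Q_C/T_C = 6.312 J/K (> 0, since η = 0.341 < η_Carnot = 0.871).

ΔS_univ ≈ 6.312 J/K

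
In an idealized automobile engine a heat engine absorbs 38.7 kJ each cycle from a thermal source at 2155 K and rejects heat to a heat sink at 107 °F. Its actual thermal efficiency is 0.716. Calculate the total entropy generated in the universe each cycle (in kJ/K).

T_C = 107 °F → (107 − 32) × 5/9 = 41.67 °C = 314.82 K.
W = η·Q_H = 0.716 × 38.7 = 27.71 kJ, so Q_C = Q_H − W = 10.99 kJ.
Entropy balance on the reservoirs: −Q_H/T_H = -0.01796 kJ/K, +Q_C/T_C = 0.03491 kJ/K.
ΔS_univ = −Q_H/T_H + Q_C/T_C = 0.01695 kJ/K (> 0, since η = 0.716 < η_Carnot = 0.854).

ΔS_univ ≈ 0.01695 kJ/K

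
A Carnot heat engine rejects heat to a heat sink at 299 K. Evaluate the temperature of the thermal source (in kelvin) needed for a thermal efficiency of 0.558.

T_H ≈ 676 K

From η = 1 − T_C/T_H, solving for T_H gives T_H = T_C/(1 − η) = 299.00/(1 − 0.558) = 676 K.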